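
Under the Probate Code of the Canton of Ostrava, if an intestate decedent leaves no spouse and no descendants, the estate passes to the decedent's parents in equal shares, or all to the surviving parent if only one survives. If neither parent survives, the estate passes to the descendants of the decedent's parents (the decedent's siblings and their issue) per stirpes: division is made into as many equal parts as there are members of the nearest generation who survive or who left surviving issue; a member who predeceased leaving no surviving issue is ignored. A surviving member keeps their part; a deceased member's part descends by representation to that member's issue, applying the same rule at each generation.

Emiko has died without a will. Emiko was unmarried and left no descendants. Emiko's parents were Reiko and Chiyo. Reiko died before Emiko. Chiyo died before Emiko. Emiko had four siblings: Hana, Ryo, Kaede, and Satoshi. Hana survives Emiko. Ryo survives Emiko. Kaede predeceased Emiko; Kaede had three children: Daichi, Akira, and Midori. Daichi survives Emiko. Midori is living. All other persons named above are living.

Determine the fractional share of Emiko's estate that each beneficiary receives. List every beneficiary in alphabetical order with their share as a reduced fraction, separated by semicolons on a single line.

Akira 1/12; Daichi 1/12; Hana 1/4; Midori 1/12; Ryo 1/4; Satoshi 1/4

Neither parent survives and there are no descendants, so the estate passes to Emiko's siblings and their issue per stirpes.
The estate is divided into 4 equal shares of 1/4 among Hana, Ryo, Kaede, Satoshi.
Hana is living and takes 1/4.
Ryo is living and takes 1/4.
Kaede predeceased; the 1/4 allotted to Kaede's branch passes to Kaede's issue by representation.
The 1/4 is divided into 3 equal shares of 1/12 among Daichi, Akira, Midori.
Daichi is living and takes 1/12.
Akira is living and takes 1/12.
Midori is living and takes 1/12.
Satoshi is living and takes 1/4.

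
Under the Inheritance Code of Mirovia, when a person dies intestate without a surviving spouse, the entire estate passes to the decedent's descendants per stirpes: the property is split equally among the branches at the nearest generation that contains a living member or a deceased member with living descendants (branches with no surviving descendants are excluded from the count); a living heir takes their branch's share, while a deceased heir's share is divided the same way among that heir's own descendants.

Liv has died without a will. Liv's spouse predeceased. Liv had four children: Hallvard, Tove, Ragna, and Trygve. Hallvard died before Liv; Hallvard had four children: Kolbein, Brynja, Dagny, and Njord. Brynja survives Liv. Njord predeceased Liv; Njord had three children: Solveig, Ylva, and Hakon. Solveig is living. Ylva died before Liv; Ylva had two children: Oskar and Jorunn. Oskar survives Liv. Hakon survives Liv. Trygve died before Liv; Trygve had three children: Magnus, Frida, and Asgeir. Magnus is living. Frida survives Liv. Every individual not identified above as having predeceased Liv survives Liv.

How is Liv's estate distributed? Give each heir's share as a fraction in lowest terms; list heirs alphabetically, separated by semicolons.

Asgeir 1/12; Brynja 1/16; Dagny 1/16; Frida 1/12; Hakon 1/48; Jorunn 1/96; Kolbein 1/16; Magnus 1/12; Oskar 1/96; Ragna 1/4; Solveig 1/48; Tove 1/4

There is no surviving spouse, so the entire estate passes to Liv's descendants per stirpes.
The estate is divided into 4 equal shares of 1/4 among Hallvard, Tove, Ragna, Trygve.
Hallvard predeceased; the 1/4 allotted to Hallvard's branch passes to Hallvard's issue by representation.
The 1/4 is divided into 4 equal shares of 1/16 among Kolbein, Brynja, Dagny, Njord.
Kolbein is living and takes 1/16.
Brynja is living and takes 1/16.
Dagny is living and takes 1/16.
Njord predeceased; the 1/16 allotted to Njord's branch passes to Njord's issue by representation.
The 1/16 is divided into 3 equal shares of 1/48 among Solveig, Ylva, Hakon.
Solveig is living and takes 1/48.
Ylva predeceased; the 1/48 allotted to Ylva's branch passes to Ylva's issue by representation.
The 1/48 is divided into 2 equal shares of 1/96 among Oskar, Jorunn.
Oskar is living and takes 1/96.
Jorunn is living and takes 1/96.
Hakon is living and takes 1/48.
Tove is living and takes 1/4.
Ragna is living and takes 1/4.
Trygve predeceased; the 1/4 allotted to Trygve's branch passes to Trygve's issue by representation.
The 1/4 is divided into 3 equal shares of 1/12 among Magnus, Frida, Asgeir.
Magnus is living and takes 1/12.
Frida is living and takes 1/12.
Asgeir is living and takes 1/12.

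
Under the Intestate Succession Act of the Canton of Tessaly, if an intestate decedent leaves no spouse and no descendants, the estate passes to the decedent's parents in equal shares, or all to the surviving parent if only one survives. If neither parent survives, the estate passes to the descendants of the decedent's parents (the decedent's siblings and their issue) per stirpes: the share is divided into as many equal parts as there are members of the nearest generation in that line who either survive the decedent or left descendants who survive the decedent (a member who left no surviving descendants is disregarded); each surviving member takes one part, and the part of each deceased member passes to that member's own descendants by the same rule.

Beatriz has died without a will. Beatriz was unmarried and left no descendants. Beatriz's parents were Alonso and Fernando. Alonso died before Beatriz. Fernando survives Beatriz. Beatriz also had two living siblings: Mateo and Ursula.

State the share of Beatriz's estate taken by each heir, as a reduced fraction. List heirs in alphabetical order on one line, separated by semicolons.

Fernando 1

Only one parent, Fernando, survives, so Fernando takes the entire estate. The siblings take nothing because a surviving parent has priority.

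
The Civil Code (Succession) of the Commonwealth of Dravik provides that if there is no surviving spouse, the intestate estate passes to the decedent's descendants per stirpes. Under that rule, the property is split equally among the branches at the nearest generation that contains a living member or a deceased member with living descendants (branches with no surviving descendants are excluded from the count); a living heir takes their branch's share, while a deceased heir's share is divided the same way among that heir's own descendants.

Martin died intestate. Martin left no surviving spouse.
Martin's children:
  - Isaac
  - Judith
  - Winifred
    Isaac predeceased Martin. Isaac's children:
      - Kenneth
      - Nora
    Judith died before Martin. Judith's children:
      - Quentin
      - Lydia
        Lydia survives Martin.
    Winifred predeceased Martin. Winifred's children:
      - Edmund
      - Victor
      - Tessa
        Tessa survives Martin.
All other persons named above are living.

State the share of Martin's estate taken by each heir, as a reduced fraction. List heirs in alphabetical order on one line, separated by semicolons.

Edmund 1/9; Kenneth 1/6; Lydia 1/6; Nora 1/6; Quentin 1/6; Tessa 1/9; Victor 1/9

There is no surviving spouse, so the entire estate passes to Martin's descendants per stirpes.
The estate is divided into 3 equal shares of 1/3 among Isaac, Judith, Winifred.
Isaac predeceased; the 1/3 allotted to Isaac's branch passes to Isaac's issue by representation.
The 1/3 is divided into 2 equal shares of 1/6 among Kenneth, Nora.
Kenneth is living and takes 1/6.
Nora is living and takes 1/6.
Judith predeceased; the 1/3 allotted to Judith's branch passes to Judith's issue by representation.
The 1/3 is divided into 2 equal shares of 1/6 among Quentin, Lydia.
Quentin is living and takes 1/6.
Lydia is living and takes 1/6.
Winifred predeceased; the 1/3 allotted to Winifred's branch passes to Winifred's issue by representation.
The 1/3 is divided into 3 equal shares of 1/9 among Edmund, Victor, Tessa.
Edmund is living and takes 1/9.
Victor is living and takes 1/9.
Tessa is living and takes 1/9.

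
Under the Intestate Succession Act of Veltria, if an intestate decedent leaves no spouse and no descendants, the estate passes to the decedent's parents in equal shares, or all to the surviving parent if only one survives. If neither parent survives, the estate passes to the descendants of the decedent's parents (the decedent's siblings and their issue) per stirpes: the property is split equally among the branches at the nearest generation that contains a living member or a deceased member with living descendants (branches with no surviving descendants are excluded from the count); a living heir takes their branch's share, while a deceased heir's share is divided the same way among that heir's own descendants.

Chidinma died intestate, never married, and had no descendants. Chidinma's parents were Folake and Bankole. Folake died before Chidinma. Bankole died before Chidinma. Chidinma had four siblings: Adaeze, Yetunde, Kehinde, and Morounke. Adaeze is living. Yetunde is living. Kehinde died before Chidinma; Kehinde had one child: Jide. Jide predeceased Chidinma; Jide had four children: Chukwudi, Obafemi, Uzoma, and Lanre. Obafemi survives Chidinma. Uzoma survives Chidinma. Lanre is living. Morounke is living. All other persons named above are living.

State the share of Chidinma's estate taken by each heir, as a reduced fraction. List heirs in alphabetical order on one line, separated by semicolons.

Neither parent survives and there are no descendants, so the estate passes to Chidinma's siblings and their issue per stirpes.
The estate is divided into 4 equal shares of 1/4 among Adaeze, Yetunde, Kehinde, Morounke.
Adaeze is living and takes 1/4.
Yetunde is living and takes 1/4.
Kehinde predeceased; the 1/4 allotted to Kehinde's branch passes to Kehinde's issue by representation.
Jide's line is the sole branch at this level, so the full 1/4 passes to Jide's issue by representation.
The 1/4 is divided into 4 equal shares of 1/16 among Chukwudi, Obafemi, Uzoma, Lanre.
Chukwudi is living and takes 1/16.
Obafemi is living and takes 1/16.
Uzoma is living and takes 1/16.
Lanre is living and takes 1/16.
Morounke is living and takes 1/4.

Adaeze 1/4; Chukwudi 1/16; Lanre 1/16; Morounke 1/4; Obafemi 1/16; Uzoma 1/16; Yetunde 1/4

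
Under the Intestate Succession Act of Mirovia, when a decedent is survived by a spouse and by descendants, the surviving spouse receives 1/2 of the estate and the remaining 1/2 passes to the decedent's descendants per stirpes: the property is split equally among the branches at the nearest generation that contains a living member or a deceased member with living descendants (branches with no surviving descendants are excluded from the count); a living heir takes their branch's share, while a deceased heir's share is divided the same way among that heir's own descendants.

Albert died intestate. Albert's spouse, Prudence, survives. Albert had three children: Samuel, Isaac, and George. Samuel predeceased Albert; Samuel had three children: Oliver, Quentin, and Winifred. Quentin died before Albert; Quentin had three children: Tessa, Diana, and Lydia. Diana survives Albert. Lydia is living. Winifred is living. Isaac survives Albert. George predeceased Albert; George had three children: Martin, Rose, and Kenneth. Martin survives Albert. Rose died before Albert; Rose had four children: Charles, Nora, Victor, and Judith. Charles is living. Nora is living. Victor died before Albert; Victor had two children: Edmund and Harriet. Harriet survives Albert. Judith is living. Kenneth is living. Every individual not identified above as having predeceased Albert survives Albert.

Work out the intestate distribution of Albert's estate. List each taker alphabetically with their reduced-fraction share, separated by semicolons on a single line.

Prudence, as surviving spouse, takes 1/2.
The remaining 1/2 passes to Albert's descendants per stirpes.
The 1/2 is divided into 3 equal shares of 1/6 among Samuel, Isaac, George.
Samuel predeceased; the 1/6 allotted to Samuel's branch passes to Samuel's issue by representation.
The 1/6 is divided into 3 equal shares of 1/18 among Oliver, Quentin, Winifred.
Oliver is living and takes 1/18.
Quentin predeceased; the 1/18 allotted to Quentin's branch passes to Quentin's issue by representation.
The 1/18 is divided into 3 equal shares of 1/54 among Tessa, Diana, Lydia.
Tessa is living and takes 1/54.
Diana is living and takes 1/54.
Lydia is living and takes 1/54.
Winifred is living and takes 1/18.
Isaac is living and takes 1/6.
George predeceased; the 1/6 allotted to George's branch passes to George's issue by representation.
The 1/6 is divided into 3 equal shares of 1/18 among Martin, Rose, Kenneth.
Martin is living and takes 1/18.
Rose predeceased; the 1/18 allotted to Rose's branch passes to Rose's issue by representation.
The 1/18 is divided into 4 equal shares of 1/72 among Charles, Nora, Victor, Judith.
Charles is living and takes 1/72.
Nora is living and takes 1/72.
Victor predeceased; the 1/72 allotted to Victor's branch passes to Victor's issue by representation.
The 1/72 is divided into 2 equal shares of 1/144 among Edmund, Harriet.
Edmund is living and takes 1/144.
Harriet is living and takes 1/144.
Judith is living and takes 1/72.
Kenneth is living and takes 1/18.

Charles 1/72; Diana 1/54; Edmund 1/144; Harriet 1/144; Isaac 1/6; Judith 1/72; Kenneth 1/18; Lydia 1/54; Martin 1/18; Nora 1/72; Oliver 1/18; Prudence 1/2; Tessa 1/54; Winifred 1/18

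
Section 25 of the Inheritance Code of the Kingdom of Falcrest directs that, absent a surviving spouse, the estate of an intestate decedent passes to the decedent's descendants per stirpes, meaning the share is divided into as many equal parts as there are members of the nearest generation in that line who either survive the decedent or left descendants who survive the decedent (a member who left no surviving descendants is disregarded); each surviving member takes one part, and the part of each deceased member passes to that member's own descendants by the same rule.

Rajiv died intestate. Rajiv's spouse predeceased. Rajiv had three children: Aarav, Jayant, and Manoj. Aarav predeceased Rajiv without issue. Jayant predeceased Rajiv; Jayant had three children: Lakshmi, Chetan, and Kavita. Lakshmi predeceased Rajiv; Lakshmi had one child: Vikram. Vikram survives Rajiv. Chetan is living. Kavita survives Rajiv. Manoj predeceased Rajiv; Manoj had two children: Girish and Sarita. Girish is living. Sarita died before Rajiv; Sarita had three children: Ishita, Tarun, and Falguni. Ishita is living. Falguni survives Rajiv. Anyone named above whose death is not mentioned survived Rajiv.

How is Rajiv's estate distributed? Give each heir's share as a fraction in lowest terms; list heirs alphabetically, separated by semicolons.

Chetan 1/6; Falguni 1/12; Girish 1/4; Ishita 1/12; Kavita 1/6; Tarun 1/12; Vikram 1/6

There is no surviving spouse, so the entire estate passes to Rajiv's descendants per stirpes.
Aarav left no surviving issue, so that branch lapses and is disregarded.
The estate is divided into 2 equal shares of 1/2 among Jayant, Manoj.
Jayant predeceased; the 1/2 allotted to Jayant's branch passes to Jayant's issue by representation.
The 1/2 is divided into 3 equal shares of 1/6 among Lakshmi, Chetan, Kavita.
Lakshmi predeceased; the 1/6 allotted to Lakshmi's branch passes to Lakshmi's issue by representation.
Vikram is the sole taker at this level and receives the full 1/6.
Chetan is living and takes 1/6.
Kavita is living and takes 1/6.
Manoj predeceased; the 1/2 allotted to Manoj's branch passes to Manoj's issue by representation.
The 1/2 is divided into 2 equal shares of 1/4 among Girish, Sarita.
Girish is living and takes 1/4.
Sarita predeceased; the 1/4 allotted to Sarita's branch passes to Sarita's issue by representation.
The 1/4 is divided into 3 equal shares of 1/12 among Ishita, Tarun, Falguni.
Ishita is living and takes 1/12.
Tarun is living and takes 1/12.
Falguni is living and takes 1/12.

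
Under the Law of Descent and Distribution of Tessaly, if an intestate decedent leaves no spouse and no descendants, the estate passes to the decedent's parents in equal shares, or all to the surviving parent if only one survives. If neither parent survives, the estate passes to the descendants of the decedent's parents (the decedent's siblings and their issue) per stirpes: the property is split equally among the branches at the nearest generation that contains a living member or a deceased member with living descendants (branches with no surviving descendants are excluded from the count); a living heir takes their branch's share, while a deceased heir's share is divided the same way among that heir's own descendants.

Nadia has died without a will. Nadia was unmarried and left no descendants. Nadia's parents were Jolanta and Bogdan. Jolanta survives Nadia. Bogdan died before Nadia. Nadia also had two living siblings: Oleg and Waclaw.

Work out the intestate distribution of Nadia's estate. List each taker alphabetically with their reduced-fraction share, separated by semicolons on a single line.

Only one parent, Jolanta, survives, so Jolanta takes the entire estate. The siblings take nothing because a surviving parent has priority.

Jolanta 1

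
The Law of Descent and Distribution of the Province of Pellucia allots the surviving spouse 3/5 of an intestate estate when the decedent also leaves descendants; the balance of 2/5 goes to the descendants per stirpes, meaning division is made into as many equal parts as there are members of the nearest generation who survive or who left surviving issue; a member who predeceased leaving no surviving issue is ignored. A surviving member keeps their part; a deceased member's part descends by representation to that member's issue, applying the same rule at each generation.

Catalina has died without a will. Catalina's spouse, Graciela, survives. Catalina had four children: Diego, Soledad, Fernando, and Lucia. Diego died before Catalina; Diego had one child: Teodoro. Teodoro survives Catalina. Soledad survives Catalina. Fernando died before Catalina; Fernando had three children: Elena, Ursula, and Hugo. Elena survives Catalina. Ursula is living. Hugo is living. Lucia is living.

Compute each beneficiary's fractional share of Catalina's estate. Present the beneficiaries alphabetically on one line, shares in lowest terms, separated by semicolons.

Elena 1/30; Graciela 3/5; Hugo 1/30; Lucia 1/10; Soledad 1/10; Teodoro 1/10; Ursula 1/30

Graciela, as surviving spouse, takes 3/5.
The remaining 2/5 passes to Catalina's descendants per stirpes.
The 2/5 is divided into 4 equal shares of 1/10 among Diego, Soledad, Fernando, Lucia.
Diego predeceased; the 1/10 allotted to Diego's branch passes to Diego's issue by representation.
Teodoro is the sole taker at this level and receives the full 1/10.
Soledad is living and takes 1/10.
Fernando predeceased; the 1/10 allotted to Fernando's branch passes to Fernando's issue by representation.
The 1/10 is divided into 3 equal shares of 1/30 among Elena, Ursula, Hugo.
Elena is living and takes 1/30.
Ursula is living and takes 1/30.
Hugo is living and takes 1/30.
Lucia is living and takes 1/10.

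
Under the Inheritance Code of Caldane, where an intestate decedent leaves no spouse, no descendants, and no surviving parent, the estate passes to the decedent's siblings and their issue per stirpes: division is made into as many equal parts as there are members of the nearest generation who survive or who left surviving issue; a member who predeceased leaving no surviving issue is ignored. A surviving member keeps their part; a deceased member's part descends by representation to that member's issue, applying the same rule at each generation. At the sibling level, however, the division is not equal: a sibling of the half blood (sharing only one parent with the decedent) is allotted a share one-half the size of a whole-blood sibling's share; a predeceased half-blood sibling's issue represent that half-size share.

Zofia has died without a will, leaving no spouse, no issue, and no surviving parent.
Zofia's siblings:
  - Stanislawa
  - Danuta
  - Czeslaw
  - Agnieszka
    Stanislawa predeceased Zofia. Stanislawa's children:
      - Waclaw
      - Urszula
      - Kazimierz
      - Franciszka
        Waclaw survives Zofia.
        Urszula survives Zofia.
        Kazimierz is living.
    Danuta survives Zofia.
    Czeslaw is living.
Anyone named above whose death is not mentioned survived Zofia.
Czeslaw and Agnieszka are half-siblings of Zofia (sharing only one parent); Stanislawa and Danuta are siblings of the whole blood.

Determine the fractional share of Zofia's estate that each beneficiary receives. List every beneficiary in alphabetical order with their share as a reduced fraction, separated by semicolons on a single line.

Agnieszka 1/6; Czeslaw 1/6; Danuta 1/3; Franciszka 1/12; Kazimierz 1/12; Urszula 1/12; Waclaw 1/12

No spouse, descendants, or parent survives, so the estate passes to Zofia's siblings per stirpes.
Half-blood siblings count for one-half the weight of whole-blood siblings at the initial division.
Dividing 1 in proportion to weights (total weight 3): Stanislawa (weight 1) → 1/3; Danuta (weight 1) → 1/3; Czeslaw (weight 1/2) → 1/6; Agnieszka (weight 1/2) → 1/6.
Stanislawa predeceased; the 1/3 allotted to Stanislawa's branch passes to Stanislawa's issue by representation.
The 1/3 is divided into 4 equal shares of 1/12 among Waclaw, Urszula, Kazimierz, Franciszka.
Waclaw is living and takes 1/12.
Urszula is living and takes 1/12.
Kazimierz is living and takes 1/12.
Franciszka is living and takes 1/12.
Danuta is living and takes 1/3.
Czeslaw is living and takes 1/6.
Agnieszka is living and takes 1/6.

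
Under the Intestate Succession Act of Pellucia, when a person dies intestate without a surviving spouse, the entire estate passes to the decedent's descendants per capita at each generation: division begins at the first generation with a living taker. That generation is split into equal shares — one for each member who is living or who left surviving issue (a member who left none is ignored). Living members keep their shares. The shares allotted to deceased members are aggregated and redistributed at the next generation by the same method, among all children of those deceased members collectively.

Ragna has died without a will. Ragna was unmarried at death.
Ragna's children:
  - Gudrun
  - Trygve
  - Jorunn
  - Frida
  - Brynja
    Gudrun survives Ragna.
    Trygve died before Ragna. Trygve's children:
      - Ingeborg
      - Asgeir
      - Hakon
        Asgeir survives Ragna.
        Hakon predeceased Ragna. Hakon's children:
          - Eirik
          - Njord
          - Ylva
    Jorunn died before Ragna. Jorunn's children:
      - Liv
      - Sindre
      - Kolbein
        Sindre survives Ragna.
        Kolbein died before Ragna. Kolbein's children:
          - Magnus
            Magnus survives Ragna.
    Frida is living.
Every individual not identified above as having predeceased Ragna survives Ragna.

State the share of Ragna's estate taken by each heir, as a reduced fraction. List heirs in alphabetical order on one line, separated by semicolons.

There is no surviving spouse, so the entire estate passes to Ragna's descendants per capita at each generation.
At generation 1 (Gudrun, Trygve, Jorunn, Frida, Brynja) there are 5 shares of (1)/5 = 1/5 each.
Living: Gudrun, Frida, and Brynja — each takes 1/5.
Deceased: Trygve and Jorunn. Their combined 2/5 is pooled and carried to generation 2.
At generation 2 (Ingeborg, Asgeir, Hakon, Liv, Sindre, Kolbein) there are 6 shares of (2/5)/6 = 1/15 each.
Living: Ingeborg, Asgeir, Liv, and Sindre — each takes 1/15.
Deceased: Hakon and Kolbein. Their combined 2/15 is pooled and carried to generation 3.
At generation 3 (Eirik, Njord, Ylva, Magnus) there are 4 shares of (2/15)/4 = 1/30 each.
Living: Eirik, Njord, Ylva, and Magnus — each takes 1/30.

Asgeir 1/15; Brynja 1/5; Eirik 1/30; Frida 1/5; Gudrun 1/5; Ingeborg 1/15; Liv 1/15; Magnus 1/30; Njord 1/30; Sindre 1/15; Ylva 1/30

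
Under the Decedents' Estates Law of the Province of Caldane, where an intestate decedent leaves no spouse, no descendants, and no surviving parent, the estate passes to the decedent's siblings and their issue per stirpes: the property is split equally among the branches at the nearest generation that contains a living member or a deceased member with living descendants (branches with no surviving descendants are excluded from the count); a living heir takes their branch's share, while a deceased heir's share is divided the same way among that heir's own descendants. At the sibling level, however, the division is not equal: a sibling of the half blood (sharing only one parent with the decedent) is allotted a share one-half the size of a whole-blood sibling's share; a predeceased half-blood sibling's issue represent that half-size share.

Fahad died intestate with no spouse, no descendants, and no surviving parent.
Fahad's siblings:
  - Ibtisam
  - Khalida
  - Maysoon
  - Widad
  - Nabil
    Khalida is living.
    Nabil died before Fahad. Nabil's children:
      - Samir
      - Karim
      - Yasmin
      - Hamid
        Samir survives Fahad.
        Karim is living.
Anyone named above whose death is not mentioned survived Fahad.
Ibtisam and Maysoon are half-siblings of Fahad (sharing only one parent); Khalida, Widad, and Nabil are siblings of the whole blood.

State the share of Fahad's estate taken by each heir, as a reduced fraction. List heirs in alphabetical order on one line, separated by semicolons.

No spouse, descendants, or parent survives, so the estate passes to Fahad's siblings per stirpes.
Half-blood siblings count for one-half the weight of whole-blood siblings at the initial division.
Dividing 1 in proportion to weights (total weight 4): Ibtisam (weight 1/2) → 1/8; Khalida (weight 1) → 1/4; Maysoon (weight 1/2) → 1/8; Widad (weight 1) → 1/4; Nabil (weight 1) → 1/4.
Ibtisam is living and takes 1/8.
Khalida is living and takes 1/4.
Maysoon is living and takes 1/8.
Widad is living and takes 1/4.
Nabil predeceased; the 1/4 allotted to Nabil's branch passes to Nabil's issue by representation.
The 1/4 is divided into 4 equal shares of 1/16 among Samir, Karim, Yasmin, Hamid.
Samir is living and takes 1/16.
Karim is living and takes 1/16.
Yasmin is living and takes 1/16.
Hamid is living and takes 1/16.

Hamid 1/16; Ibtisam 1/8; Karim 1/16; Khalida 1/4; Maysoon 1/8; Samir 1/16; Widad 1/4; Yasmin 1/16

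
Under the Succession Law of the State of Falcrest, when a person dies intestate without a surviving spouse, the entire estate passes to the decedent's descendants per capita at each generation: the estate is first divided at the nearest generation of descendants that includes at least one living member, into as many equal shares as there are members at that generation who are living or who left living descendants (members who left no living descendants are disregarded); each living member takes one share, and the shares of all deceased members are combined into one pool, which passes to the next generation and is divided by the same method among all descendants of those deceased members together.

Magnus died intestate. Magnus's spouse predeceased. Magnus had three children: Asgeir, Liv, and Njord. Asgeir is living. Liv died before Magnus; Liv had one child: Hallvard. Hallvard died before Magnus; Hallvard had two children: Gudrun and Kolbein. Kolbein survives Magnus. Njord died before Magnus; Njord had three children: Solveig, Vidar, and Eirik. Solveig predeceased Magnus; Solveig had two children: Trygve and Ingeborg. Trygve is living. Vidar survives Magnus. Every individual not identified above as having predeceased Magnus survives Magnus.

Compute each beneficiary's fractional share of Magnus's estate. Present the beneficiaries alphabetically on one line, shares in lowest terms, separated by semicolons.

Asgeir 1/3; Eirik 1/6; Gudrun 1/12; Ingeborg 1/12; Kolbein 1/12; Trygve 1/12; Vidar 1/6

There is no surviving spouse, so the entire estate passes to Magnus's descendants per capita at each generation.
At generation 1 (Asgeir, Liv, Njord) there are 3 shares of (1)/3 = 1/3 each.
Living: Asgeir — each takes 1/3.
Deceased: Liv and Njord. Their combined 2/3 is pooled and carried to generation 2.
At generation 2 (Hallvard, Solveig, Vidar, Eirik) there are 4 shares of (2/3)/4 = 1/6 each.
Living: Vidar and Eirik — each takes 1/6.
Deceased: Hallvard and Solveig. Their combined 1/3 is pooled and carried to generation 3.
At generation 3 (Gudrun, Kolbein, Trygve, Ingeborg) there are 4 shares of (1/3)/4 = 1/12 each.
Living: Gudrun, Kolbein, Trygve, and Ingeborg — each takes 1/12.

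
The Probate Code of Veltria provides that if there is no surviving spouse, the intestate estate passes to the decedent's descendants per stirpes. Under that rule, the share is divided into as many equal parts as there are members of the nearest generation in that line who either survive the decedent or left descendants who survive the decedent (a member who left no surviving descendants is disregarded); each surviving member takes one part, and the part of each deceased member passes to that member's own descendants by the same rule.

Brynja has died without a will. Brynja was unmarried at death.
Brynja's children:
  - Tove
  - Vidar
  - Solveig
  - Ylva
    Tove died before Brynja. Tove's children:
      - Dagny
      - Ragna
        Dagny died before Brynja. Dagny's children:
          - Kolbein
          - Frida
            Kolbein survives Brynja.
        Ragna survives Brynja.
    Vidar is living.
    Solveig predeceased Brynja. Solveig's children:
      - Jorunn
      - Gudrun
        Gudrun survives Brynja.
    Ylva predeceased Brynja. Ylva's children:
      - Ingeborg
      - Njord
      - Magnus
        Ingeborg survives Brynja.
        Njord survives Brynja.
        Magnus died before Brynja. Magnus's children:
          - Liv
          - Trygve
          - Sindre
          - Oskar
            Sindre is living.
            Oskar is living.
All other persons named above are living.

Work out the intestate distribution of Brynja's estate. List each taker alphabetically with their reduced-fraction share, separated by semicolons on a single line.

Frida 1/16; Gudrun 1/8; Ingeborg 1/12; Jorunn 1/8; Kolbein 1/16; Liv 1/48; Njord 1/12; Oskar 1/48; Ragna 1/8; Sindre 1/48; Trygve 1/48; Vidar 1/4

There is no surviving spouse, so the entire estate passes to Brynja's descendants per stirpes.
The estate is divided into 4 equal shares of 1/4 among Tove, Vidar, Solveig, Ylva.
Tove predeceased; the 1/4 allotted to Tove's branch passes to Tove's issue by representation.
The 1/4 is divided into 2 equal shares of 1/8 among Dagny, Ragna.
Dagny predeceased; the 1/8 allotted to Dagny's branch passes to Dagny's issue by representation.
The 1/8 is divided into 2 equal shares of 1/16 among Kolbein, Frida.
Kolbein is living and takes 1/16.
Frida is living and takes 1/16.
Ragna is living and takes 1/8.
Vidar is living and takes 1/4.
Solveig predeceased; the 1/4 allotted to Solveig's branch passes to Solveig's issue by representation.
The 1/4 is divided into 2 equal shares of 1/8 among Jorunn, Gudrun.
Jorunn is living and takes 1/8.
Gudrun is living and takes 1/8.
Ylva predeceased; the 1/4 allotted to Ylva's branch passes to Ylva's issue by representation.
The 1/4 is divided into 3 equal shares of 1/12 among Ingeborg, Njord, Magnus.
Ingeborg is living and takes 1/12.
Njord is living and takes 1/12.
Magnus predeceased; the 1/12 allotted to Magnus's branch passes to Magnus's issue by representation.
The 1/12 is divided into 4 equal shares of 1/48 among Liv, Trygve, Sindre, Oskar.
Liv is living and takes 1/48.
Trygve is living and takes 1/48.
Sindre is living and takes 1/48.
Oskar is living and takes 1/48.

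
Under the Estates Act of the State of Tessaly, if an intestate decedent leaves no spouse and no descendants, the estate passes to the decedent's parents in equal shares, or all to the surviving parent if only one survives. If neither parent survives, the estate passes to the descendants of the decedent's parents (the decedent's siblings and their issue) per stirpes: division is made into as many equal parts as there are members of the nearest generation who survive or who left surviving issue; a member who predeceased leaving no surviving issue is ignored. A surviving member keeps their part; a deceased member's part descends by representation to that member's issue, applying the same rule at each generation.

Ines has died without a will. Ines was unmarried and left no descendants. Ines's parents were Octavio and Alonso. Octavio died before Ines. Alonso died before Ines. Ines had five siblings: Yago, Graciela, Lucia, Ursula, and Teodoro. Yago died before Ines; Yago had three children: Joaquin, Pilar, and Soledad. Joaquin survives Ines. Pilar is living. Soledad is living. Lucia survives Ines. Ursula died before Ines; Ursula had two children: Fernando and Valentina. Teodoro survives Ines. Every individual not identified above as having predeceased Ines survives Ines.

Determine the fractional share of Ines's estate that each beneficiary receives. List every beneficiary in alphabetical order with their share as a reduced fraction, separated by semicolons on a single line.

Fernando 1/10; Graciela 1/5; Joaquin 1/15; Lucia 1/5; Pilar 1/15; Soledad 1/15; Teodoro 1/5; Valentina 1/10

Neither parent survives and there are no descendants, so the estate passes to Ines's siblings and their issue per stirpes.
The estate is divided into 5 equal shares of 1/5 among Yago, Graciela, Lucia, Ursula, Teodoro.
Yago predeceased; the 1/5 allotted to Yago's branch passes to Yago's issue by representation.
The 1/5 is divided into 3 equal shares of 1/15 among Joaquin, Pilar, Soledad.
Joaquin is living and takes 1/15.
Pilar is living and takes 1/15.
Soledad is living and takes 1/15.
Graciela is living and takes 1/5.
Lucia is living and takes 1/5.
Ursula predeceased; the 1/5 allotted to Ursula's branch passes to Ursula's issue by representation.
The 1/5 is divided into 2 equal shares of 1/10 among Fernando, Valentina.
Fernando is living and takes 1/10.
Valentina is living and takes 1/10.
Teodoro is living and takes 1/5.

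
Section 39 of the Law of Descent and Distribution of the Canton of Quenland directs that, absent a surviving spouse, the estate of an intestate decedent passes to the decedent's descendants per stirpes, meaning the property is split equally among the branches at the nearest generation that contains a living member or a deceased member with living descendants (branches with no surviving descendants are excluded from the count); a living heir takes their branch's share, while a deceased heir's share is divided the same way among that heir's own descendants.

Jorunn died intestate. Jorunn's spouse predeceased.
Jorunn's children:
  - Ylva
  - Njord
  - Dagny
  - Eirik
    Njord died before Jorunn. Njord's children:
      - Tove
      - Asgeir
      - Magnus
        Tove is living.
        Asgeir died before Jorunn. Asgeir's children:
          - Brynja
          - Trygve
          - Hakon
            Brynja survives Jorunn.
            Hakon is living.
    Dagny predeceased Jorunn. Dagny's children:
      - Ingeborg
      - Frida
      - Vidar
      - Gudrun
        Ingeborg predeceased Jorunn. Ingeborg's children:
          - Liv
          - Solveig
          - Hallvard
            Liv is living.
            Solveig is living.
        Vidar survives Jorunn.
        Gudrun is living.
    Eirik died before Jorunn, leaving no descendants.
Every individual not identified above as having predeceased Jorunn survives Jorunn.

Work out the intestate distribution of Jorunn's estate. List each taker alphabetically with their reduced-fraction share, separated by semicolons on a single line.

Brynja 1/27; Frida 1/12; Gudrun 1/12; Hakon 1/27; Hallvard 1/36; Liv 1/36; Magnus 1/9; Solveig 1/36; Tove 1/9; Trygve 1/27; Vidar 1/12; Ylva 1/3

There is no surviving spouse, so the entire estate passes to Jorunn's descendants per stirpes.
Eirik left no surviving issue, so that branch lapses and is disregarded.
The estate is divided into 3 equal shares of 1/3 among Ylva, Njord, Dagny.
Ylva is living and takes 1/3.
Njord predeceased; the 1/3 allotted to Njord's branch passes to Njord's issue by representation.
The 1/3 is divided into 3 equal shares of 1/9 among Tove, Asgeir, Magnus.
Tove is living and takes 1/9.
Asgeir predeceased; the 1/9 allotted to Asgeir's branch passes to Asgeir's issue by representation.
The 1/9 is divided into 3 equal shares of 1/27 among Brynja, Trygve, Hakon.
Brynja is living and takes 1/27.
Trygve is living and takes 1/27.
Hakon is living and takes 1/27.
Magnus is living and takes 1/9.
Dagny predeceased; the 1/3 allotted to Dagny's branch passes to Dagny's issue by representation.
The 1/3 is divided into 4 equal shares of 1/12 among Ingeborg, Frida, Vidar, Gudrun.
Ingeborg predeceased; the 1/12 allotted to Ingeborg's branch passes to Ingeborg's issue by representation.
The 1/12 is divided into 3 equal shares of 1/36 among Liv, Solveig, Hallvard.
Liv is living and takes 1/36.
Solveig is living and takes 1/36.
Hallvard is living and takes 1/36.
Frida is living and takes 1/12.
Vidar is living and takes 1/12.
Gudrun is living and takes 1/12.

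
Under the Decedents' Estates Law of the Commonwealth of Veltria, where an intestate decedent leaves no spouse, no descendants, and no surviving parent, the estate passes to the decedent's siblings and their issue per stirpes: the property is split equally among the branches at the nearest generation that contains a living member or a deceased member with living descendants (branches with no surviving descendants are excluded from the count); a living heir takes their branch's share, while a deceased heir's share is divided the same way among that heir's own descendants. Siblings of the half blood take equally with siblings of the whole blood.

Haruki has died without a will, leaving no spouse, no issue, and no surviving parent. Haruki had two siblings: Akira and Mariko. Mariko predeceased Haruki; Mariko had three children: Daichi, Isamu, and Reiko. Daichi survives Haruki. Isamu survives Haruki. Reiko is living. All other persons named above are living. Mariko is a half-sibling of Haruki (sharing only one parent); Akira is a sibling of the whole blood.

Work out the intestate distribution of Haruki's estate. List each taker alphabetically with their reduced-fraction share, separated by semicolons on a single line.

No spouse, descendants, or parent survives, so the estate passes to Haruki's siblings per stirpes.
Half-blood and whole-blood siblings take equally under the stated rule.
The estate is divided into 2 equal shares of 1/2 among Akira, Mariko.
Akira is living and takes 1/2.
Mariko predeceased; the 1/2 allotted to Mariko's branch passes to Mariko's issue by representation.
The 1/2 is divided into 3 equal shares of 1/6 among Daichi, Isamu, Reiko.
Daichi is living and takes 1/6.
Isamu is living and takes 1/6.
Reiko is living and takes 1/6.

Akira 1/2; Daichi 1/6; Isamu 1/6; Reiko 1/6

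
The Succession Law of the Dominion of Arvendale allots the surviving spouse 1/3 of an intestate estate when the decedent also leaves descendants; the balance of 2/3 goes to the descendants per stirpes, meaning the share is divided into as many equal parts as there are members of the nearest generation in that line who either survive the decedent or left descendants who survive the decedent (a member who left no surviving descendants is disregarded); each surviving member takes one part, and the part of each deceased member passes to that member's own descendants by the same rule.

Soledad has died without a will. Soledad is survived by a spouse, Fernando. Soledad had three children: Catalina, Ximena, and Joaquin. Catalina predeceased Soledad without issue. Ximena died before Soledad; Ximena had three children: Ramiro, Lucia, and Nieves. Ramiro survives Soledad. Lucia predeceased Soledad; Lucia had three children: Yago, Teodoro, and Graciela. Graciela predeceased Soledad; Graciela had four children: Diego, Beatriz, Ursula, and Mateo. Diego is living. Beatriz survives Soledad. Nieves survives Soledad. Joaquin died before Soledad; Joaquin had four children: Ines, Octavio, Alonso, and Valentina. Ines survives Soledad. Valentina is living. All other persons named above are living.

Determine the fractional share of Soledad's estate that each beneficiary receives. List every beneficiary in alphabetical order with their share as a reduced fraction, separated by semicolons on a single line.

Alonso 1/12; Beatriz 1/108; Diego 1/108; Fernando 1/3; Ines 1/12; Mateo 1/108; Nieves 1/9; Octavio 1/12; Ramiro 1/9; Teodoro 1/27; Ursula 1/108; Valentina 1/12; Yago 1/27

Fernando, as surviving spouse, takes 1/3.
The remaining 2/3 passes to Soledad's descendants per stirpes.
Catalina left no surviving issue, so that branch lapses and is disregarded.
The 2/3 is divided into 2 equal shares of 1/3 among Ximena, Joaquin.
Ximena predeceased; the 1/3 allotted to Ximena's branch passes to Ximena's issue by representation.
The 1/3 is divided into 3 equal shares of 1/9 among Ramiro, Lucia, Nieves.
Ramiro is living and takes 1/9.
Lucia predeceased; the 1/9 allotted to Lucia's branch passes to Lucia's issue by representation.
The 1/9 is divided into 3 equal shares of 1/27 among Yago, Teodoro, Graciela.
Yago is living and takes 1/27.
Teodoro is living and takes 1/27.
Graciela predeceased; the 1/27 allotted to Graciela's branch passes to Graciela's issue by representation.
The 1/27 is divided into 4 equal shares of 1/108 among Diego, Beatriz, Ursula, Mateo.
Diego is living and takes 1/108.
Beatriz is living and takes 1/108.
Ursula is living and takes 1/108.
Mateo is living and takes 1/108.
Nieves is living and takes 1/9.
Joaquin predeceased; the 1/3 allotted to Joaquin's branch passes to Joaquin's issue by representation.
The 1/3 is divided into 4 equal shares of 1/12 among Ines, Octavio, Alonso, Valentina.
Ines is living and takes 1/12.
Octavio is living and takes 1/12.
Alonso is living and takes 1/12.
Valentina is living and takes 1/12.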